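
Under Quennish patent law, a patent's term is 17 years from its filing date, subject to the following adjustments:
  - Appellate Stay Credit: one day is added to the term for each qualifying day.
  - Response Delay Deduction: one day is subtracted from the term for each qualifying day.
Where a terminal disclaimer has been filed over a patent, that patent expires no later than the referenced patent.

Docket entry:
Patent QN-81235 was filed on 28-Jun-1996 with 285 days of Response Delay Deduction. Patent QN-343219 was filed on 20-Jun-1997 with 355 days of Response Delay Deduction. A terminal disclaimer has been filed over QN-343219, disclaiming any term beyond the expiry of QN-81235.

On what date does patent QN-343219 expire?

Natural term of QN-343219:
  Base: filing + 17 years → 20 June 2014.
  Response Delay Deduction: −355 days → 30 June 2013.
Expiry of referenced patent QN-81235:
  Base: filing + 17 years → 28 June 2013.
  Response Delay Deduction: −285 days → 16 September 2012.
Terminal disclaimer: QN-343219 expires on the earlier of 30 June 2013 and 16 September 2012.

September 16, 2012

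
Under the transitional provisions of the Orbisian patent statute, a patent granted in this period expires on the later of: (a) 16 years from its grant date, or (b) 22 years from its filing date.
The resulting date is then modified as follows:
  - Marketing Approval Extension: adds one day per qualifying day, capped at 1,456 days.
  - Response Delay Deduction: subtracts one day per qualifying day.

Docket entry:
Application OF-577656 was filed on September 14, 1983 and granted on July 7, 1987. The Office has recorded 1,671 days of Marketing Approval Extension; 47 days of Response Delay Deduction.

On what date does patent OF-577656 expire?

2009-07-24

(a) grant + 16 years → 7 July 2003.
(b) filing + 22 years → 14 September 2005.
Later of the two: 14 September 2005.
Marketing Approval Extension: 1671 days claimed exceeds the 1456-day cap, so +1456 days → 9 September 2009.
Response Delay Deduction: −47 days → 24 July 2009.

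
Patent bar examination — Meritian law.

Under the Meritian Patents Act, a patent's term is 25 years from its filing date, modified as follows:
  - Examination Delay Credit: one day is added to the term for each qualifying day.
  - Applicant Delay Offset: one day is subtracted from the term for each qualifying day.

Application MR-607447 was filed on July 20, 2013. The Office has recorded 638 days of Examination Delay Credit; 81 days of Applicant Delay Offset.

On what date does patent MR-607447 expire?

Base term: filing date + 25 years → 20 July 2038.
Examination Delay Credit: +638 days → 18 April 2040.
Applicant Delay Offset: −81 days → 28 January 2040.

2040-01-28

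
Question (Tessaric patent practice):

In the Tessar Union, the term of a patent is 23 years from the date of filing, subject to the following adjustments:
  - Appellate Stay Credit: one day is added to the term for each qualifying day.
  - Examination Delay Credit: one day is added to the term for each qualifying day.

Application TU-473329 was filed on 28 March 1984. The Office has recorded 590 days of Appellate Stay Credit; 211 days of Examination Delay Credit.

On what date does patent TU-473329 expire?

Base term: filing date + 23 years → 28 March 2007.
Appellate Stay Credit: +590 days → 7 November 2008.
Examination Delay Credit: +211 days → 6 June 2009.

June 6, 2009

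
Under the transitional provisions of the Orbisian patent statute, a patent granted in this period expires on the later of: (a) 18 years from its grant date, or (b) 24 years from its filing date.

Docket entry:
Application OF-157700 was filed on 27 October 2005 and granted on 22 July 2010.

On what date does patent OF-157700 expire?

(a) grant + 18 years → 22 July 2028.
(b) filing + 24 years → 27 October 2029.
Later of the two: 27 October 2029.

2029-10-27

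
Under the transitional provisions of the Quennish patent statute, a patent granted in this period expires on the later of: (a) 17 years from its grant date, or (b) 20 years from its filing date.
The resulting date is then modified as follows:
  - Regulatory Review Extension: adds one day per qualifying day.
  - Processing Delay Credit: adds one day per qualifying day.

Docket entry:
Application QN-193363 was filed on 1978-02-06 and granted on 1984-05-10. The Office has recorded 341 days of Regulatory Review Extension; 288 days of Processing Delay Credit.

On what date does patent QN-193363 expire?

January 29, 2003

(a) grant + 17 years → 10 May 2001.
(b) filing + 20 years → 6 February 1998.
Later of the two: 10 May 2001.
Regulatory Review Extension: +341 days → 16 April 2002.
Processing Delay Credit: +288 days → 29 January 2003.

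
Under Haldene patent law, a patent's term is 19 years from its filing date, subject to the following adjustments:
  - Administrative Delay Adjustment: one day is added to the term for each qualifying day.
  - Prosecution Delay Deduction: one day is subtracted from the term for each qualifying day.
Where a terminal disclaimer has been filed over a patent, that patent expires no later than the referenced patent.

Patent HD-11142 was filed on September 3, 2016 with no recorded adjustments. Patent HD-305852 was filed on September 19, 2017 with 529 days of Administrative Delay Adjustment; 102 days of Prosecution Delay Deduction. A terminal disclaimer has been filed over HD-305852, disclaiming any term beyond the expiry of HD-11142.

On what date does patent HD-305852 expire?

2035-09-03

Natural term of HD-305852:
  Base: filing + 19 years → 19 September 2036.
  Administrative Delay Adjustment: +529 days → 2 March 2038.
  Prosecution Delay Deduction: −102 days → 20 November 2037.
Expiry of referenced patent HD-11142:
  Base: filing + 19 years → 3 September 2035.
Terminal disclaimer: HD-305852 expires on the earlier of 20 November 2037 and 3 September 2035.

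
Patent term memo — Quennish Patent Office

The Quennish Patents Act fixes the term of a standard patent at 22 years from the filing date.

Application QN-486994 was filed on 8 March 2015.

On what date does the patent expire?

Filing date + 22 years → 8 March 2037.

March 8, 2037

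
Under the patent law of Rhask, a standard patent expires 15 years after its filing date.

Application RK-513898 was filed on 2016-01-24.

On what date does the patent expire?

Filing date + 15 years → 24 January 2031.

2031-01-24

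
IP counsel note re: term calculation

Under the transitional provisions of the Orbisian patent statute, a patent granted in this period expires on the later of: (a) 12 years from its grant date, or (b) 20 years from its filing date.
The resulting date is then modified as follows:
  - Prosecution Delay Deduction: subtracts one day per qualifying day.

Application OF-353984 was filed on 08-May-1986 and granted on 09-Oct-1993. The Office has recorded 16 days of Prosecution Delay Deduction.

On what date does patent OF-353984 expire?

(a) grant + 12 years → 9 October 2005.
(b) filing + 20 years → 8 May 2006.
Later of the two: 8 May 2006.
Prosecution Delay Deduction: −16 days → 22 April 2006.

2006-04-22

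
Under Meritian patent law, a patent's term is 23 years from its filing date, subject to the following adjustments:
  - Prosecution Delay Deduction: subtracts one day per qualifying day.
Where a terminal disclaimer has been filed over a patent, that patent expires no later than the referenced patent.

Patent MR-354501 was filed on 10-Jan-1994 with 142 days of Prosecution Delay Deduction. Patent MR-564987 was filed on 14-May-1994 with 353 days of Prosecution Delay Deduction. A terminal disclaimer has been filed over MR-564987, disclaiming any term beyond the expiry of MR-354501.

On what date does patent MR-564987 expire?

Natural term of MR-564987:
  Base: filing + 23 years → 14 May 2017.
  Prosecution Delay Deduction: −353 days → 26 May 2016.
Expiry of referenced patent MR-354501:
  Base: filing + 23 years → 10 January 2017.
  Prosecution Delay Deduction: −142 days → 21 August 2016.
Terminal disclaimer: MR-564987 expires on the earlier of 26 May 2016 and 21 August 2016.

May 26, 2016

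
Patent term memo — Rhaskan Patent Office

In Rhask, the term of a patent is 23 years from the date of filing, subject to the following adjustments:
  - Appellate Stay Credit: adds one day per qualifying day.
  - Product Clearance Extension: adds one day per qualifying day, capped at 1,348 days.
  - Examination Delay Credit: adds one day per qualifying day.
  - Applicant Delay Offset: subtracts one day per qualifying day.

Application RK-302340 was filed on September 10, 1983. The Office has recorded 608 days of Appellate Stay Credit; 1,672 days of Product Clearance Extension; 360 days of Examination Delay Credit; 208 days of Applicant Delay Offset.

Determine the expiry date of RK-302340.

Base term: filing date + 23 years → 10 September 2006.
Appellate Stay Credit: +608 days → 10 May 2008.
Product Clearance Extension: 1672 days claimed exceeds the 1348-day cap, so +1348 days → 18 January 2012.
Examination Delay Credit: +360 days → 12 January 2013.
Applicant Delay Offset: −208 days → 18 June 2012.

2012-06-18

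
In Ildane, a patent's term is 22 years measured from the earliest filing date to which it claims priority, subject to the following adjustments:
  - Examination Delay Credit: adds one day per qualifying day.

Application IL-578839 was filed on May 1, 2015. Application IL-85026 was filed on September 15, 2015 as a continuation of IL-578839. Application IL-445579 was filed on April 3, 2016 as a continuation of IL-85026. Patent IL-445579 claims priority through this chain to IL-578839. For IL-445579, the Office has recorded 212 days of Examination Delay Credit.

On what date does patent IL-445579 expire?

Earliest priority filing: 1 May 2015.
Base term: 1 May 2015 + 22 years → 1 May 2037.
Examination Delay Credit: +212 days → 29 November 2037.

November 29, 2037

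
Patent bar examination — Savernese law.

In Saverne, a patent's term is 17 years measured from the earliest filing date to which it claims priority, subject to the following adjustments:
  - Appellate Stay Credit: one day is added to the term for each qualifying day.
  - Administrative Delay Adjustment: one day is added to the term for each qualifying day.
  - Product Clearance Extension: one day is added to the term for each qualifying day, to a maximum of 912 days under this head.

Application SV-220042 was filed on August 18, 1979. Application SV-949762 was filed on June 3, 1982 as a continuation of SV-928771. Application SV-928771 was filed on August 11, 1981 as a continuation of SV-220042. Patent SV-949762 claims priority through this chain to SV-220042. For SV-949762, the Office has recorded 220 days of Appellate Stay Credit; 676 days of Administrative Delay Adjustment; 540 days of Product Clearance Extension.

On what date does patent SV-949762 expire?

July 24, 2000

Earliest priority filing: 18 August 1979.
Base term: 18 August 1979 + 17 years → 18 August 1996.
Appellate Stay Credit: +220 days → 26 March 1997.
Administrative Delay Adjustment: +676 days → 31 January 1999.
Product Clearance Extension: 540 days (within the 912-day cap) → +540 days → 24 July 2000.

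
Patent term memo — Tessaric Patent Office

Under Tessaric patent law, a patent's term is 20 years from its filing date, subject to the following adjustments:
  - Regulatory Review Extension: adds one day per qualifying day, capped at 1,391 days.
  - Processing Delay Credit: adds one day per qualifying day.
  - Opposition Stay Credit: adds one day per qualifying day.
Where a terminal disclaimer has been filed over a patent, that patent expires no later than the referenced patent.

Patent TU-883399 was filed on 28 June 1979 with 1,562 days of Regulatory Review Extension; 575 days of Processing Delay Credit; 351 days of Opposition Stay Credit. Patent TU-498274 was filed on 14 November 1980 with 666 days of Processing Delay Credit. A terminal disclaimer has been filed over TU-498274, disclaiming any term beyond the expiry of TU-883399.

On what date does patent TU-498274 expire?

2002-09-11

Natural term of TU-498274:
  Base: filing + 20 years → 14 November 2000.
  Processing Delay Credit: +666 days → 11 September 2002.
Expiry of referenced patent TU-883399:
  Base: filing + 20 years → 28 June 1999.
  Regulatory Review Extension: 1562 days claimed exceeds the 1391-day cap, so +1391 days → 19 April 2003.
  Processing Delay Credit: +575 days → 14 November 2004.
  Opposition Stay Credit: +351 days → 31 October 2005.
Terminal disclaimer: TU-498274 expires on the earlier of 11 September 2002 and 31 October 2005.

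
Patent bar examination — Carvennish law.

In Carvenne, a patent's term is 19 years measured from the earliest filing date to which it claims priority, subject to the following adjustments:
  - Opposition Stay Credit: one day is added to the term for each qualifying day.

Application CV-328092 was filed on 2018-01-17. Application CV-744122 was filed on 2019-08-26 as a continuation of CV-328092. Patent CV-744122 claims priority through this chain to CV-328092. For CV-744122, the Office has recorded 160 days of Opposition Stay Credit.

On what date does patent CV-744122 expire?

Earliest priority filing: 17 January 2018.
Base term: 17 January 2018 + 19 years → 17 January 2037.
Opposition Stay Credit: +160 days → 26 June 2037.

June 26, 2037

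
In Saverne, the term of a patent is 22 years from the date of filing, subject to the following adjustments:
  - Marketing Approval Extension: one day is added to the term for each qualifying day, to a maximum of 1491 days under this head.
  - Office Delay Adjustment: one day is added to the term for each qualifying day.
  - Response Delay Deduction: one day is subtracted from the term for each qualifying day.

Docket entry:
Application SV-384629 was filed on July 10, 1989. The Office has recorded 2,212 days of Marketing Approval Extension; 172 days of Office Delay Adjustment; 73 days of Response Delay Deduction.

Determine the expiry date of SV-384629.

November 16, 2015

Base term: filing date + 22 years → 10 July 2011.
Marketing Approval Extension: 2212 days claimed exceeds the 1491-day cap, so +1491 days → 9 August 2015.
Office Delay Adjustment: +172 days → 28 January 2016.
Response Delay Deduction: −73 days → 16 November 2015.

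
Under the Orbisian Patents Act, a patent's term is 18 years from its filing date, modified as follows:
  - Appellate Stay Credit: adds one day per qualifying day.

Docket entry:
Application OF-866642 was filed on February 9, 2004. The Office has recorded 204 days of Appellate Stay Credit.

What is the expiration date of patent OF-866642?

Base term: filing date + 18 years → 9 February 2022.
Appellate Stay Credit: +204 days → 1 September 2022.

September 1, 2022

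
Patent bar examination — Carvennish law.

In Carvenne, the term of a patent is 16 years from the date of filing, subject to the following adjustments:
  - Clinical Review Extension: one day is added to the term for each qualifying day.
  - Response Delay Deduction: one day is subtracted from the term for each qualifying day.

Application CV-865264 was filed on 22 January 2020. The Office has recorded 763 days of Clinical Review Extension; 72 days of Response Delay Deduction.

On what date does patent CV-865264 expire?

Base term: filing date + 16 years → 22 January 2036.
Clinical Review Extension: +763 days → 23 February 2038.
Response Delay Deduction: −72 days → 13 December 2037.

2037-12-13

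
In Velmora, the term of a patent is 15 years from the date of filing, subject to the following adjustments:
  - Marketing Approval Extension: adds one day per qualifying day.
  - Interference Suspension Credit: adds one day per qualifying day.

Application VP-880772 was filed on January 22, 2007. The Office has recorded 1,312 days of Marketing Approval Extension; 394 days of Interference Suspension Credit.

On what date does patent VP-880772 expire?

Base term: filing date + 15 years → 22 January 2022.
Marketing Approval Extension: +1312 days → 26 August 2025.
Interference Suspension Credit: +394 days → 24 September 2026.

2026-09-24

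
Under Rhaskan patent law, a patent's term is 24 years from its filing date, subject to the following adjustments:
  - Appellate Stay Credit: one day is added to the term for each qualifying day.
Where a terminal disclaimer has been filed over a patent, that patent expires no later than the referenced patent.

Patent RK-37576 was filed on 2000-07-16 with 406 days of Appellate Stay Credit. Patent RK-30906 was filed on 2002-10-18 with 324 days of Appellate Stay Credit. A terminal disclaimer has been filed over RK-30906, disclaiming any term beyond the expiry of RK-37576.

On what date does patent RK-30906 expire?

Natural term of RK-30906:
  Base: filing + 24 years → 18 October 2026.
  Appellate Stay Credit: +324 days → 7 September 2027.
Expiry of referenced patent RK-37576:
  Base: filing + 24 years → 16 July 2024.
  Appellate Stay Credit: +406 days → 26 August 2025.
Terminal disclaimer: RK-30906 expires on the earlier of 7 September 2027 and 26 August 2025.

August 26, 2025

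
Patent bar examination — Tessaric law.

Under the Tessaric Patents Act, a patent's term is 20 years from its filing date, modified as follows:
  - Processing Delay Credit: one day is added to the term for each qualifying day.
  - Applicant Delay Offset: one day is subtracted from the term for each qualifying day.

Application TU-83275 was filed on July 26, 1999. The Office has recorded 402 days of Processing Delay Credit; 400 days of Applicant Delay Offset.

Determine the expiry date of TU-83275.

Base term: filing date + 20 years → 26 July 2019.
Processing Delay Credit: +402 days → 31 August 2020.
Applicant Delay Offset: −400 days → 28 July 2019.

2019-07-28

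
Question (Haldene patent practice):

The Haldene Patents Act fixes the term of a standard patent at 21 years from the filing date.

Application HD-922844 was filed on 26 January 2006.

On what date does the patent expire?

January 26, 2027

Filing date + 21 years → 26 January 2027.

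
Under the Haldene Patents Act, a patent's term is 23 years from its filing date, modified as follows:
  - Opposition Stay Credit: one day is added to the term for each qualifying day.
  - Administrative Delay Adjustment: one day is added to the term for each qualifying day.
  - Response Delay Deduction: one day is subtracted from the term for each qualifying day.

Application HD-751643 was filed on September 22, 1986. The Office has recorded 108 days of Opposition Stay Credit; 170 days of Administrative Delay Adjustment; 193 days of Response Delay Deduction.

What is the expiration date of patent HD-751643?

December 16, 2009

Base term: filing date + 23 years → 22 September 2009.
Opposition Stay Credit: +108 days → 8 January 2010.
Administrative Delay Adjustment: +170 days → 27 June 2010.
Response Delay Deduction: −193 days → 16 December 2009.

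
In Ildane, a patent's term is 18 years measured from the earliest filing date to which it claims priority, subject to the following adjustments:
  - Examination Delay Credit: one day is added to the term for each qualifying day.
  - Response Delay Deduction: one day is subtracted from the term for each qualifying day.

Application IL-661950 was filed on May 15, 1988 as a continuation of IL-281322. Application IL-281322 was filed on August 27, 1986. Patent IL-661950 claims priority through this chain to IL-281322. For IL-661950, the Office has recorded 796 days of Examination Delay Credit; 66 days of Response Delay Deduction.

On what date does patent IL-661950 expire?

August 27, 2006

Earliest priority filing: 27 August 1986.
Base term: 27 August 1986 + 18 years → 27 August 2004.
Examination Delay Credit: +796 days → 1 November 2006.
Response Delay Deduction: −66 days → 27 August 2006.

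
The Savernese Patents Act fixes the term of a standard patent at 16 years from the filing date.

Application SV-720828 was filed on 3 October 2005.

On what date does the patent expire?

Filing date + 16 years → 3 October 2021.

2021-10-03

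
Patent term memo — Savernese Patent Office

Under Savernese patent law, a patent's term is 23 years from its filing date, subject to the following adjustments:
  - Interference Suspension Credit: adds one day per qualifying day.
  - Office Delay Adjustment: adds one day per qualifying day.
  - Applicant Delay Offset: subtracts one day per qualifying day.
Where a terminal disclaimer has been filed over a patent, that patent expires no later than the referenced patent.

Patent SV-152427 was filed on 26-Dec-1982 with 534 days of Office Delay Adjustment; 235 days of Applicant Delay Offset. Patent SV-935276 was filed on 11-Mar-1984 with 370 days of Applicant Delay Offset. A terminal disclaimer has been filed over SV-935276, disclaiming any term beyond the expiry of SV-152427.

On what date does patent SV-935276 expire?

Natural term of SV-935276:
  Base: filing + 23 years → 11 March 2007.
  Applicant Delay Offset: −370 days → 6 March 2006.
Expiry of referenced patent SV-152427:
  Base: filing + 23 years → 26 December 2005.
  Office Delay Adjustment: +534 days → 13 June 2007.
  Applicant Delay Offset: −235 days → 21 October 2006.
Terminal disclaimer: SV-935276 expires on the earlier of 6 March 2006 and 21 October 2006.

2006-03-06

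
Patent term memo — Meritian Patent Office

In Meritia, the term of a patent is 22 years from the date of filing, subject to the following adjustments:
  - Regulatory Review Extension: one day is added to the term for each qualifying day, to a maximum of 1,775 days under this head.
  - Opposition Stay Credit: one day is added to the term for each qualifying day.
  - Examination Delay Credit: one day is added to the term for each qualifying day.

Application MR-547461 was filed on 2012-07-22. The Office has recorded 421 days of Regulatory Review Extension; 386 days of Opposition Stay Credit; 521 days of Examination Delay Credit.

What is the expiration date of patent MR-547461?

Base term: filing date + 22 years → 22 July 2034.
Regulatory Review Extension: 421 days (within the 1775-day cap) → +421 days → 16 September 2035.
Opposition Stay Credit: +386 days → 6 October 2036.
Examination Delay Credit: +521 days → 11 March 2038.

2038-03-11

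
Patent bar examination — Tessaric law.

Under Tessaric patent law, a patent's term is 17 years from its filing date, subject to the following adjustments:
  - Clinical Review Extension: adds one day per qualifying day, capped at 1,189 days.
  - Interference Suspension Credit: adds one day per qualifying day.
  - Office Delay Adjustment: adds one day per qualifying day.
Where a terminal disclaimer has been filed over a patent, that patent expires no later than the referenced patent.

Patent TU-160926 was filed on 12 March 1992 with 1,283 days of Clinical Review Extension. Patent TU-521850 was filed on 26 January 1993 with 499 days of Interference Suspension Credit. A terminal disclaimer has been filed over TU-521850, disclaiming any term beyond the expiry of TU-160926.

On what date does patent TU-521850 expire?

Natural term of TU-521850:
  Base: filing + 17 years → 26 January 2010.
  Interference Suspension Credit: +499 days → 9 June 2011.
Expiry of referenced patent TU-160926:
  Base: filing + 17 years → 12 March 2009.
  Clinical Review Extension: 1283 days claimed exceeds the 1189-day cap, so +1189 days → 13 June 2012.
Terminal disclaimer: TU-521850 expires on the earlier of 9 June 2011 and 13 June 2012.

June 9, 2011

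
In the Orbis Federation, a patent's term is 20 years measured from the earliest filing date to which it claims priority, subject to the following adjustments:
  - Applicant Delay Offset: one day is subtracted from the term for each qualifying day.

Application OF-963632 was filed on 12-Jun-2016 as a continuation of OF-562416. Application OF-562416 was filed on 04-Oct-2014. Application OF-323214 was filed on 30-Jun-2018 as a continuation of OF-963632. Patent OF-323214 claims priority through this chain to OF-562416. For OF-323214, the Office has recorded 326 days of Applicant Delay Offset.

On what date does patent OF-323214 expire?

Earliest priority filing: 4 October 2014.
Base term: 4 October 2014 + 20 years → 4 October 2034.
Applicant Delay Offset: −326 days → 12 November 2033.

2033-11-12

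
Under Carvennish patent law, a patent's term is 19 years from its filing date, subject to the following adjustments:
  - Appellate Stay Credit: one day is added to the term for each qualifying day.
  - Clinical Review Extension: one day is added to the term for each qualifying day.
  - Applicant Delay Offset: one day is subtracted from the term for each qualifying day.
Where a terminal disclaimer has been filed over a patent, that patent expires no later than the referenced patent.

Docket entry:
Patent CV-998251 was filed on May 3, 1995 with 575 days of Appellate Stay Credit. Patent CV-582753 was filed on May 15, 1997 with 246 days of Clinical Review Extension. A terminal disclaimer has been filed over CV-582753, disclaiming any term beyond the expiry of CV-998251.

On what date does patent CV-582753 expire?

November 29, 2015

Natural term of CV-582753:
  Base: filing + 19 years → 15 May 2016.
  Clinical Review Extension: +246 days → 16 January 2017.
Expiry of referenced patent CV-998251:
  Base: filing + 19 years → 3 May 2014.
  Appellate Stay Credit: +575 days → 29 November 2015.
Terminal disclaimer: CV-582753 expires on the earlier of 16 January 2017 and 29 November 2015.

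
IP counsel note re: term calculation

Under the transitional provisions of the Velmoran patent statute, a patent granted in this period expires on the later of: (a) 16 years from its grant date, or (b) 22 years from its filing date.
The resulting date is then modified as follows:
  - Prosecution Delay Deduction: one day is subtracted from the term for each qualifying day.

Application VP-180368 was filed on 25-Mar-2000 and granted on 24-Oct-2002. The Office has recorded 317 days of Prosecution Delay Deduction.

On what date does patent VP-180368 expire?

May 12, 2021

(a) grant + 16 years → 24 October 2018.
(b) filing + 22 years → 25 March 2022.
Later of the two: 25 March 2022.
Prosecution Delay Deduction: −317 days → 12 May 2021.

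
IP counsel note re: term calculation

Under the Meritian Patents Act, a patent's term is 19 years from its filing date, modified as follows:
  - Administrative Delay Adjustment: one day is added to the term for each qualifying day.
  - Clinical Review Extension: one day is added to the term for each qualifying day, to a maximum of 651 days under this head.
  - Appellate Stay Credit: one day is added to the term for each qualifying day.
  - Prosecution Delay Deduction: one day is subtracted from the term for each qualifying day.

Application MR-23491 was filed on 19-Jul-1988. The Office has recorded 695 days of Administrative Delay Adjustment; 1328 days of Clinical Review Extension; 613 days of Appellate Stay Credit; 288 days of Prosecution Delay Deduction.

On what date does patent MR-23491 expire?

2012-02-14

Base term: filing date + 19 years → 19 July 2007.
Administrative Delay Adjustment: +695 days → 13 June 2009.
Clinical Review Extension: 1328 days claimed exceeds the 651-day cap, so +651 days → 26 March 2011.
Appellate Stay Credit: +613 days → 28 November 2012.
Prosecution Delay Deduction: −288 days → 14 February 2012.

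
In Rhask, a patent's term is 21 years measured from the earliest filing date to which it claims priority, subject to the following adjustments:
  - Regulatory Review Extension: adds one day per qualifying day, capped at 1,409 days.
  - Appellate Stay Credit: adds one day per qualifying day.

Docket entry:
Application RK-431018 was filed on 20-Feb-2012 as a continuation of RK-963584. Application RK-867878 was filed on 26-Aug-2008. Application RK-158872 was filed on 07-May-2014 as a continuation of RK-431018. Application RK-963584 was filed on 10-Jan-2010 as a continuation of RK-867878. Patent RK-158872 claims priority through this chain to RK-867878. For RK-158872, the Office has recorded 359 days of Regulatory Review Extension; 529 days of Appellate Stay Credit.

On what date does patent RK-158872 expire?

2032-01-31

Earliest priority filing: 26 August 2008.
Base term: 26 August 2008 + 21 years → 26 August 2029.
Regulatory Review Extension: 359 days (within the 1409-day cap) → +359 days → 20 August 2030.
Appellate Stay Credit: +529 days → 31 January 2032.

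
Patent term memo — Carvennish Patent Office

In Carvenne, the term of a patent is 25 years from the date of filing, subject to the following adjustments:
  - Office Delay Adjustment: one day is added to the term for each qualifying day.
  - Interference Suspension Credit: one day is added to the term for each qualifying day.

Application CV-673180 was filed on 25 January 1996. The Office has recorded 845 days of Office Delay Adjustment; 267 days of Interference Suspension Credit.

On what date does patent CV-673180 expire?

2024-02-11

Base term: filing date + 25 years → 25 January 2021.
Office Delay Adjustment: +845 days → 20 May 2023.
Interference Suspension Credit: +267 days → 11 February 2024.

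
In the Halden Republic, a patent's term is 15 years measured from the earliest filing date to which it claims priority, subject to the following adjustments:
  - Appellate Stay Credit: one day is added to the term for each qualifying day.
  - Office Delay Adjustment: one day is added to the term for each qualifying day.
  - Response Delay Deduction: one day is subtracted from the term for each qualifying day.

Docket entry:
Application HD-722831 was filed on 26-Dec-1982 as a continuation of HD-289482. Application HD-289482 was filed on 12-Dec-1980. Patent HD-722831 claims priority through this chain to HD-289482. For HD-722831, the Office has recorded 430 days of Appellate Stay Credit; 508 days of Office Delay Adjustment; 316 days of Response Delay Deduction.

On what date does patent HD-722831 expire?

Earliest priority filing: 12 December 1980.
Base term: 12 December 1980 + 15 years → 12 December 1995.
Appellate Stay Credit: +430 days → 14 February 1997.
Office Delay Adjustment: +508 days → 7 July 1998.
Response Delay Deduction: −316 days → 25 August 1997.

1997-08-25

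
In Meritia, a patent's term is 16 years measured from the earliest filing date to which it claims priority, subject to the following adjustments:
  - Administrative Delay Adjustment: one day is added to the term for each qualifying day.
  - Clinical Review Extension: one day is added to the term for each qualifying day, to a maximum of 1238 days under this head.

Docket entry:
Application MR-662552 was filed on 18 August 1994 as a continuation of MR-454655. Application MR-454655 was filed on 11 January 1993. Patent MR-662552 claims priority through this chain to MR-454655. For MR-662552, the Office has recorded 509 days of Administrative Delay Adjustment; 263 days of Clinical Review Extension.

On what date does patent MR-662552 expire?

Earliest priority filing: 11 January 1993.
Base term: 11 January 1993 + 16 years → 11 January 2009.
Administrative Delay Adjustment: +509 days → 4 June 2010.
Clinical Review Extension: 263 days (within the 1238-day cap) → +263 days → 22 February 2011.

February 22, 2011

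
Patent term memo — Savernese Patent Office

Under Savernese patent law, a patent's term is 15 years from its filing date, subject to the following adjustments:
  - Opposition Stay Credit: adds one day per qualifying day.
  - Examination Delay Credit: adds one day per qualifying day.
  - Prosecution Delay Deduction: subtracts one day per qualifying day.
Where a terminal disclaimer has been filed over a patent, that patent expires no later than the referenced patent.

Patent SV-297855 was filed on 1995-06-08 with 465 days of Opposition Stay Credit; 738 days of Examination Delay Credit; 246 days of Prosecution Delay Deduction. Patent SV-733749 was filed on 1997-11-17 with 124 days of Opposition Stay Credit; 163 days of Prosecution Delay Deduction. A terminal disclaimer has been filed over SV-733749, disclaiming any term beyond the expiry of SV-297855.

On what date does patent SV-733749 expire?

Natural term of SV-733749:
  Base: filing + 15 years → 17 November 2012.
  Opposition Stay Credit: +124 days → 21 March 2013.
  Prosecution Delay Deduction: −163 days → 9 October 2012.
Expiry of referenced patent SV-297855:
  Base: filing + 15 years → 8 June 2010.
  Opposition Stay Credit: +465 days → 16 September 2011.
  Examination Delay Credit: +738 days → 23 September 2013.
  Prosecution Delay Deduction: −246 days → 20 January 2013.
Terminal disclaimer: SV-733749 expires on the earlier of 9 October 2012 and 20 January 2013.

2012-10-09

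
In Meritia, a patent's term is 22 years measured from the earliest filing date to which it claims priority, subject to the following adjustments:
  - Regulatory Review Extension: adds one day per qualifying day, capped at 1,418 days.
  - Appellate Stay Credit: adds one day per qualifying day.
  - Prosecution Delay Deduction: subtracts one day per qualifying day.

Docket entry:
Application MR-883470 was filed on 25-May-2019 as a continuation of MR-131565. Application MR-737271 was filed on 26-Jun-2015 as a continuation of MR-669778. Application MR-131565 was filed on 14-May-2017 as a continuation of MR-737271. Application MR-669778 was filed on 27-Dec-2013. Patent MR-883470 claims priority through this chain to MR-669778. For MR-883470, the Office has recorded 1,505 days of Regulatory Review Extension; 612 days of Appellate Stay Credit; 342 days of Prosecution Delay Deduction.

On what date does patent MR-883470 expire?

2040-08-10

Earliest priority filing: 27 December 2013.
Base term: 27 December 2013 + 22 years → 27 December 2035.
Regulatory Review Extension: 1505 days claimed exceeds the 1418-day cap, so +1418 days → 14 November 2039.
Appellate Stay Credit: +612 days → 18 July 2041.
Prosecution Delay Deduction: −342 days → 10 August 2040.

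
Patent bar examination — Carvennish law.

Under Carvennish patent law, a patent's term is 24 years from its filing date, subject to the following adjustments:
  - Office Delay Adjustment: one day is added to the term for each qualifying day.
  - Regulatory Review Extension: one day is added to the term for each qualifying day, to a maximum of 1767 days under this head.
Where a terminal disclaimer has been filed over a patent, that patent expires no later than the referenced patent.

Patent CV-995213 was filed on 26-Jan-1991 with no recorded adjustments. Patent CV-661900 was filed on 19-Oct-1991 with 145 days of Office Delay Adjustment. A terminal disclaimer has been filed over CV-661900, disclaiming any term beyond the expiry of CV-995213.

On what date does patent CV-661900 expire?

January 26, 2015

Natural term of CV-661900:
  Base: filing + 24 years → 19 October 2015.
  Office Delay Adjustment: +145 days → 12 March 2016.
Expiry of referenced patent CV-995213:
  Base: filing + 24 years → 26 January 2015.
Terminal disclaimer: CV-661900 expires on the earlier of 12 March 2016 and 26 January 2015.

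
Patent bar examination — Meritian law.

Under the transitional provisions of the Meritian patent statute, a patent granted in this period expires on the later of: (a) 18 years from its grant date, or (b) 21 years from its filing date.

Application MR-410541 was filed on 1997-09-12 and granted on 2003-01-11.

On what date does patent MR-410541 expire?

2021-01-11

(a) grant + 18 years → 11 January 2021.
(b) filing + 21 years → 12 September 2018.
Later of the two: 11 January 2021.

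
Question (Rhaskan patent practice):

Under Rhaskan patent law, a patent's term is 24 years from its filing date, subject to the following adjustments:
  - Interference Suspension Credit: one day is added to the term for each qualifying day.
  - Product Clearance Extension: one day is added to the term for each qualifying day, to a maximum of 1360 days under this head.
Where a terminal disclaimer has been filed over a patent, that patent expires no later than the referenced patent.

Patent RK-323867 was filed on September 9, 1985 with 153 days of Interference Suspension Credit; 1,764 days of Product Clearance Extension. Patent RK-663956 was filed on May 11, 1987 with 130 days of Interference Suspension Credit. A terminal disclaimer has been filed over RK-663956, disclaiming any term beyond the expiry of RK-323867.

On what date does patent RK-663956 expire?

Natural term of RK-663956:
  Base: filing + 24 years → 11 May 2011.
  Interference Suspension Credit: +130 days → 18 September 2011.
Expiry of referenced patent RK-323867:
  Base: filing + 24 years → 9 September 2009.
  Interference Suspension Credit: +153 days → 9 February 2010.
  Product Clearance Extension: 1764 days claimed exceeds the 1360-day cap, so +1360 days → 31 October 2013.
Terminal disclaimer: RK-663956 expires on the earlier of 18 September 2011 and 31 October 2013.

September 18, 2011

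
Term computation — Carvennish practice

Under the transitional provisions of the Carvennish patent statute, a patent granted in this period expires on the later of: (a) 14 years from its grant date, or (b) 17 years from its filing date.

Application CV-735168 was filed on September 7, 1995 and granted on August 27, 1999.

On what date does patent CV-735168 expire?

(a) grant + 14 years → 27 August 2013.
(b) filing + 17 years → 7 September 2012.
Later of the two: 27 August 2013.

2013-08-27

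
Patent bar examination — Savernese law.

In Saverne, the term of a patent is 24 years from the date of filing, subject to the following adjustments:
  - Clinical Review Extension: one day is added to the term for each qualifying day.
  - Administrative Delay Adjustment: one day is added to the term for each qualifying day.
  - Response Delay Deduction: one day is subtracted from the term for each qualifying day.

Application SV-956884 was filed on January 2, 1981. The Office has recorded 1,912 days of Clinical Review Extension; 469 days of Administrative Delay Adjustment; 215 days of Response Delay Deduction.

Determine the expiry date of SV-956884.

Base term: filing date + 24 years → 2 January 2005.
Clinical Review Extension: +1912 days → 29 March 2010.
Administrative Delay Adjustment: +469 days → 11 July 2011.
Response Delay Deduction: −215 days → 8 December 2010.

2010-12-08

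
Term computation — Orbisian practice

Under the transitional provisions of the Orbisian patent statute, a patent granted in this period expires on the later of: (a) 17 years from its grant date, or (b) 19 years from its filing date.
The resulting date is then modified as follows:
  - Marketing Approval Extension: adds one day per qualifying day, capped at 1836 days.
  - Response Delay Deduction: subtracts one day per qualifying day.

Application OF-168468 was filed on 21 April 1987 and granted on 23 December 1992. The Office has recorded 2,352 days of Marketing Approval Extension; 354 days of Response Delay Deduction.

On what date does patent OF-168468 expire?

(a) grant + 17 years → 23 December 2009.
(b) filing + 19 years → 21 April 2006.
Later of the two: 23 December 2009.
Marketing Approval Extension: 2352 days claimed exceeds the 1836-day cap, so +1836 days → 2 January 2015.
Response Delay Deduction: −354 days → 13 January 2014.

2014-01-13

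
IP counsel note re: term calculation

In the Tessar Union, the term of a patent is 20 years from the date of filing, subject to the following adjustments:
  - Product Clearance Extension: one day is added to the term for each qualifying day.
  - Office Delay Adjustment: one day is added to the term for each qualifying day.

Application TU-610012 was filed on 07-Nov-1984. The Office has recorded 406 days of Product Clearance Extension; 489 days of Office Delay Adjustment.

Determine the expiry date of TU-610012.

2007-04-21

Base term: filing date + 20 years → 7 November 2004.
Product Clearance Extension: +406 days → 18 December 2005.
Office Delay Adjustment: +489 days → 21 April 2007.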